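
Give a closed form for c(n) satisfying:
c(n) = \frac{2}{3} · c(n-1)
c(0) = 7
Pure geometric recurrence with ratio \frac{2}{3}.
By induction c(n) = c(0) · (\frac{2}{3})^n = 7 \left(\frac{2}{3}\right)^{n}.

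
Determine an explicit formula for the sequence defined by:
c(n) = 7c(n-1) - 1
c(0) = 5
First-order linear non-homogeneous.
Homogeneous solution: c_h(n) = A·(7)^n.
Try constant particular solution c_p = K: K = 7K - 1 ⇒ K = \frac{1}{6}.
General: c(n) = A·(7)^n + \frac{1}{6}.
Apply c(0) = 5: A + \frac{1}{6} = 5 ⇒ A = \frac{29}{6}.
So c(n) = \frac{29 \cdot 7^{n}}{6} + \frac{1}{6}.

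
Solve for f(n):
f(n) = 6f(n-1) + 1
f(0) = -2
First-order linear non-homogeneous.
Homogeneous solution: f_h(n) = A·(6)^n.
Try constant particular solution f_p = K: K = 6K + 1 ⇒ K = - \frac{1}{5}.
General: f(n) = A·(6)^n - \frac{1}{5}.
Apply f(0) = -2: A - \frac{1}{5} = -2 ⇒ A = - \frac{9}{5}.
So f(n) = - \frac{9 \cdot 6^{n}}{5} - \frac{1}{5}.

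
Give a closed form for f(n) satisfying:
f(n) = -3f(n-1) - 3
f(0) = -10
First-order linear non-homogeneous.
Homogeneous solution: f_h(n) = A·(-3)^n.
Try constant particular solution f_p = K: K = -3K - 3 ⇒ K = - \frac{3}{4}.
General: f(n) = A·(-3)^n - \frac{3}{4}.
Apply f(0) = -10: A - \frac{3}{4} = -10 ⇒ A = - \frac{37}{4}.
So f(n) = - \frac{37 \left(-3\right)^{n}}{4} - \frac{3}{4}.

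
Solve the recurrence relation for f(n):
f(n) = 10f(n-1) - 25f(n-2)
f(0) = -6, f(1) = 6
Characteristic equation: x² - 10x + 25 = 0, which is (x - (5))².
Repeated root r = 5.
General solution: f(n) = (A + Bn)·(5)^n.
From f(0) = -6: A = -6.
From f(1) = 6: (A + B)·(5) = 6 ⇒ B = \frac{36}{5}.
So f(n) = \left(\frac{36 n}{5} - 6\right) \cdot (5)^n.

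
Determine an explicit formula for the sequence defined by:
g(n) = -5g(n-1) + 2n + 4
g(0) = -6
First-order linear with linear forcing.
Homogeneous solution: g_h(n) = A·(-5)^n.
Try particular g_p(n) = pn + q. Substituting:
  pn + q = -5(p(n-1) + q) + 2n + 4.
Matching the n-coefficient: p = -5p + 2 ⇒ p = \frac{1}{3}.
Matching constants: q = 5p - 5q + 4 ⇒ q = \frac{17}{18}.
General: g(n) = A·(-5)^n + \frac{n}{3} + \frac{17}{18}.
Apply g(0) = -6: A + \frac{17}{18} = -6 ⇒ A = - \frac{125}{18}.
So g(n) = - \frac{125 \left(-5\right)^{n}}{18} + \frac{n}{3} + \frac{17}{18}.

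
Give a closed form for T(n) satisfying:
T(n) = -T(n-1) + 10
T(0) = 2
First-order linear non-homogeneous.
Homogeneous solution: T_h(n) = A·(-1)^n.
Try constant particular solution T_p = K: K = -K + 10 ⇒ K = 5.
General: T(n) = A·(-1)^n + 5.
Apply T(0) = 2: A + 5 = 2 ⇒ A = -3.
So T(n) = 5 - 3 \left(-1\right)^{n}.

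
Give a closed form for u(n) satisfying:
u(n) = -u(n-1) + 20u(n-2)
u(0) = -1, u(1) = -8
Characteristic equation: x² + x - 20 = 0, which factors as (x - (-5))(x - (4)) = 0.
Roots r₁ = -5, r₂ = 4 (distinct).
General solution: u(n) = A·(-5)^n + B·(4)^n.
From u(0) = -1: A + B = -1.
From u(1) = -8: -5A + 4B = -8.
Solving: A = \frac{4}{9}, B = - \frac{13}{9}.
So u(n) = \frac{4 \left(-5\right)^{n}}{9} - \frac{13 \cdot 4^{n}}{9}.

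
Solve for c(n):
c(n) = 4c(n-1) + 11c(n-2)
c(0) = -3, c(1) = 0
Characteristic equation: x² - 4x - 11 = 0.
Discriminant Δ = (4)² + 4·(11) = 60.
Roots r₁,₂ = (4 ± √60)/2, so r₁ = 2 + \sqrt{15}, r₂ = 2 - \sqrt{15}.
General solution: c(n) = A·r₁^n + B·r₂^n.
From the initial conditions, A + B = -3 and r₁A + r₂B = 0.
Since r₁ - r₂ = √60: A = (0 - (-3)r₂)/√60 = - \frac{3}{2} + \frac{\sqrt{15}}{5}, and B = -3 - A = - \frac{3}{2} - \frac{\sqrt{15}}{5}.
So c(n) = \left(- \frac{3}{2} + \frac{\sqrt{15}}{5}\right)\left(2 + \sqrt{15}\right)^n + \left(- \frac{3}{2} - \frac{\sqrt{15}}{5}\right)\left(2 - \sqrt{15}\right)^n.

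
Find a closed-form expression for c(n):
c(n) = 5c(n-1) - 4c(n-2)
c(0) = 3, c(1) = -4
Characteristic equation: x² - 5x + 4 = 0, which factors as (x - (1))(x - (4)) = 0.
Roots r₁ = 1, r₂ = 4 (distinct).
General solution: c(n) = A·(1)^n + B·(4)^n.
From c(0) = 3: A + B = 3.
From c(1) = -4: A + 4B = -4.
Solving: A = \frac{16}{3}, B = - \frac{7}{3}.
So c(n) = \frac{16}{3} - \frac{7 \cdot 4^{n}}{3}.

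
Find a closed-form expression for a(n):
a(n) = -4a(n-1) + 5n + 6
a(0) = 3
First-order linear with linear forcing.
Homogeneous solution: a_h(n) = A·(-4)^n.
Try particular a_p(n) = pn + q. Substituting:
  pn + q = -4(p(n-1) + q) + 5n + 6.
Matching the n-coefficient: p = -4p + 5 ⇒ p = 1.
Matching constants: q = 4p - 4q + 6 ⇒ q = 2.
General: a(n) = A·(-4)^n + n + 2.
Apply a(0) = 3: A + 2 = 3 ⇒ A = 1.
So a(n) = \left(-4\right)^{n} + n + 2.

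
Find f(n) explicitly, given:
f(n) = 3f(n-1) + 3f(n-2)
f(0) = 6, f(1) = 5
Characteristic equation: x² - 3x - 3 = 0.
Discriminant Δ = (3)² + 4·(3) = 21.
Roots r₁,₂ = (3 ± √21)/2, so r₁ = \frac{3}{2} + \frac{\sqrt{21}}{2}, r₂ = \frac{3}{2} - \frac{\sqrt{21}}{2}.
General solution: f(n) = A·r₁^n + B·r₂^n.
From the initial conditions, A + B = 6 and r₁A + r₂B = 5.
Since r₁ - r₂ = √21: A = (5 - (6)r₂)/√21 = 3 - \frac{4 \sqrt{21}}{21}, and B = 6 - A = \frac{4 \sqrt{21}}{21} + 3.
So f(n) = \left(3 - \frac{4 \sqrt{21}}{21}\right)\left(\frac{3}{2} + \frac{\sqrt{21}}{2}\right)^n + \left(\frac{4 \sqrt{21}}{21} + 3\right)\left(\frac{3}{2} - \frac{\sqrt{21}}{2}\right)^n.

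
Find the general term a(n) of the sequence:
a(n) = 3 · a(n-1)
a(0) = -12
Pure geometric recurrence with ratio 3.
By induction a(n) = a(0) · (3)^n = - 12 \cdot 3^{n}.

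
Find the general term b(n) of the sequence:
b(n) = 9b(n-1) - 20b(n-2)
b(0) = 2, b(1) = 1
Characteristic equation: x² - 9x + 20 = 0, which factors as (x - (4))(x - (5)) = 0.
Roots r₁ = 4, r₂ = 5 (distinct).
General solution: b(n) = A·(4)^n + B·(5)^n.
From b(0) = 2: A + B = 2.
From b(1) = 1: 4A + 5B = 1.
Solving: A = 9, B = -7.
So b(n) = 9 \cdot 4^{n} - 7 \cdot 5^{n}.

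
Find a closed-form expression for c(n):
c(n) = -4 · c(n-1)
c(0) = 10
Pure geometric recurrence with ratio -4.
By induction c(n) = c(0) · (-4)^n = 10 \left(-4\right)^{n}.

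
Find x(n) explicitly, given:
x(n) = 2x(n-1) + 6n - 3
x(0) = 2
First-order linear with linear forcing.
Homogeneous solution: x_h(n) = A·(2)^n.
Try particular x_p(n) = pn + q. Substituting:
  pn + q = 2(p(n-1) + q) + 6n - 3.
Matching the n-coefficient: p = 2p + 6 ⇒ p = -6.
Matching constants: q = -2p + 2q - 3 ⇒ q = -9.
General: x(n) = A·(2)^n - 6 n - 9.
Apply x(0) = 2: A - 9 = 2 ⇒ A = 11.
So x(n) = 11 \cdot 2^{n} - 6 n - 9.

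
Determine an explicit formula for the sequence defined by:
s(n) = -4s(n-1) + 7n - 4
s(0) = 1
First-order linear with linear forcing.
Homogeneous solution: s_h(n) = A·(-4)^n.
Try particular s_p(n) = pn + q. Substituting:
  pn + q = -4(p(n-1) + q) + 7n - 4.
Matching the n-coefficient: p = -4p + 7 ⇒ p = \frac{7}{5}.
Matching constants: q = 4p - 4q - 4 ⇒ q = \frac{8}{25}.
General: s(n) = A·(-4)^n + \frac{7 n}{5} + \frac{8}{25}.
Apply s(0) = 1: A + \frac{8}{25} = 1 ⇒ A = \frac{17}{25}.
So s(n) = \frac{17 \left(-4\right)^{n}}{25} + \frac{7 n}{5} + \frac{8}{25}.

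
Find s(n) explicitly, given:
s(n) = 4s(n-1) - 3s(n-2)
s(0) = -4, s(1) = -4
Characteristic equation: x² - 4x + 3 = 0, which factors as (x - (1))(x - (3)) = 0.
Roots r₁ = 1, r₂ = 3 (distinct).
General solution: s(n) = A·(1)^n + B·(3)^n.
From s(0) = -4: A + B = -4.
From s(1) = -4: A + 3B = -4.
Solving: A = -4, B = 0.
So s(n) = -4.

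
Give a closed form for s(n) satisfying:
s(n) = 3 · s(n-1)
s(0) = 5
Pure geometric recurrence with ratio 3.
By induction s(n) = s(0) · (3)^n = 5 \cdot 3^{n}.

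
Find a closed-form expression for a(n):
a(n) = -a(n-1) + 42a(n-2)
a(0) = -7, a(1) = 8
Characteristic equation: x² + x - 42 = 0, which factors as (x - (-7))(x - (6)) = 0.
Roots r₁ = -7, r₂ = 6 (distinct).
General solution: a(n) = A·(-7)^n + B·(6)^n.
From a(0) = -7: A + B = -7.
From a(1) = 8: -7A + 6B = 8.
Solving: A = - \frac{50}{13}, B = - \frac{41}{13}.
So a(n) = - \frac{50 \left(-7\right)^{n}}{13} - \frac{41 \cdot 6^{n}}{13}.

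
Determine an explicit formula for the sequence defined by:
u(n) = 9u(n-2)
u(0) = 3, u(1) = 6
Characteristic equation: x² - 9 = 0, which factors as (x - (-3))(x - (3)) = 0.
Roots r₁ = -3, r₂ = 3 (distinct).
General solution: u(n) = A·(-3)^n + B·(3)^n.
From u(0) = 3: A + B = 3.
From u(1) = 6: -3A + 3B = 6.
Solving: A = \frac{1}{2}, B = \frac{5}{2}.
So u(n) = \frac{\left(-3\right)^{n}}{2} + \frac{5 \cdot 3^{n}}{2}.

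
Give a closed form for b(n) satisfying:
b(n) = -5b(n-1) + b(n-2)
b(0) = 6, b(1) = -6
Characteristic equation: x² + 5x - 1 = 0.
Discriminant Δ = (-5)² + 4·(1) = 29.
Roots r₁,₂ = (-5 ± √29)/2, so r₁ = - \frac{5}{2} + \frac{\sqrt{29}}{2}, r₂ = - \frac{\sqrt{29}}{2} - \frac{5}{2}.
General solution: b(n) = A·r₁^n + B·r₂^n.
From the initial conditions, A + B = 6 and r₁A + r₂B = -6.
Since r₁ - r₂ = √29: A = (-6 - (6)r₂)/√29 = \frac{9 \sqrt{29}}{29} + 3, and B = 6 - A = 3 - \frac{9 \sqrt{29}}{29}.
So b(n) = \left(\frac{9 \sqrt{29}}{29} + 3\right)\left(- \frac{5}{2} + \frac{\sqrt{29}}{2}\right)^n + \left(3 - \frac{9 \sqrt{29}}{29}\right)\left(- \frac{\sqrt{29}}{2} - \frac{5}{2}\right)^n.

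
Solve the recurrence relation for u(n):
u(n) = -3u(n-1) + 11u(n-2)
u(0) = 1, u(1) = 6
Characteristic equation: x² + 3x - 11 = 0.
Discriminant Δ = (-3)² + 4·(11) = 53.
Roots r₁,₂ = (-3 ± √53)/2, so r₁ = - \frac{3}{2} + \frac{\sqrt{53}}{2}, r₂ = - \frac{\sqrt{53}}{2} - \frac{3}{2}.
General solution: u(n) = A·r₁^n + B·r₂^n.
From the initial conditions, A + B = 1 and r₁A + r₂B = 6.
Since r₁ - r₂ = √53: A = (6 - (1)r₂)/√53 = \frac{1}{2} + \frac{15 \sqrt{53}}{106}, and B = 1 - A = \frac{1}{2} - \frac{15 \sqrt{53}}{106}.
So u(n) = \left(\frac{1}{2} + \frac{15 \sqrt{53}}{106}\right)\left(- \frac{3}{2} + \frac{\sqrt{53}}{2}\right)^n + \left(\frac{1}{2} - \frac{15 \sqrt{53}}{106}\right)\left(- \frac{\sqrt{53}}{2} - \frac{3}{2}\right)^n.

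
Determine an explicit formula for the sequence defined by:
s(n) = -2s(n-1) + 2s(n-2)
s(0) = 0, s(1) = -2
Characteristic equation: x² + 2x - 2 = 0.
Discriminant Δ = (-2)² + 4·(2) = 12.
Roots r₁,₂ = (-2 ± √12)/2, so r₁ = -1 + \sqrt{3}, r₂ = - \sqrt{3} - 1.
General solution: s(n) = A·r₁^n + B·r₂^n.
From the initial conditions, A + B = 0 and r₁A + r₂B = -2.
Since r₁ - r₂ = √12: A = (-2 - (0)r₂)/√12 = - \frac{\sqrt{3}}{3}, and B = 0 - A = \frac{\sqrt{3}}{3}.
So s(n) = \left(- \frac{\sqrt{3}}{3}\right)\left(-1 + \sqrt{3}\right)^n + \left(\frac{\sqrt{3}}{3}\right)\left(- \sqrt{3} - 1\right)^n.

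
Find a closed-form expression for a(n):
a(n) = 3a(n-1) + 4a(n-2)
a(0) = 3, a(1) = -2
Characteristic equation: x² - 3x - 4 = 0, which factors as (x - (4))(x - (-1)) = 0.
Roots r₁ = 4, r₂ = -1 (distinct).
General solution: a(n) = A·(4)^n + B·(-1)^n.
From a(0) = 3: A + B = 3.
From a(1) = -2: 4A - B = -2.
Solving: A = \frac{1}{5}, B = \frac{14}{5}.
So a(n) = \frac{14 \left(-1\right)^{n}}{5} + \frac{4^{n}}{5}.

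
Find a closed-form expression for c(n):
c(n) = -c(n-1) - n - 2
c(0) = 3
First-order linear with linear forcing.
Homogeneous solution: c_h(n) = A·(-1)^n.
Try particular c_p(n) = pn + q. Substituting:
  pn + q = -(p(n-1) + q) - n - 2.
Matching the n-coefficient: p = -p - 1 ⇒ p = - \frac{1}{2}.
Matching constants: q = p - q - 2 ⇒ q = - \frac{5}{4}.
General: c(n) = A·(-1)^n - \frac{n}{2} - \frac{5}{4}.
Apply c(0) = 3: A - \frac{5}{4} = 3 ⇒ A = \frac{17}{4}.
So c(n) = \frac{17 \left(-1\right)^{n}}{4} - \frac{n}{2} - \frac{5}{4}.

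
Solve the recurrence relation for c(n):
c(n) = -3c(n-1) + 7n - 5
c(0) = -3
First-order linear with linear forcing.
Homogeneous solution: c_h(n) = A·(-3)^n.
Try particular c_p(n) = pn + q. Substituting:
  pn + q = -3(p(n-1) + q) + 7n - 5.
Matching the n-coefficient: p = -3p + 7 ⇒ p = \frac{7}{4}.
Matching constants: q = 3p - 3q - 5 ⇒ q = \frac{1}{16}.
General: c(n) = A·(-3)^n + \frac{7 n}{4} + \frac{1}{16}.
Apply c(0) = -3: A + \frac{1}{16} = -3 ⇒ A = - \frac{49}{16}.
So c(n) = - \frac{49 \left(-3\right)^{n}}{16} + \frac{7 n}{4} + \frac{1}{16}.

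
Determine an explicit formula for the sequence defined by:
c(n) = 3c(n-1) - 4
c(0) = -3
First-order linear non-homogeneous.
Homogeneous solution: c_h(n) = A·(3)^n.
Try constant particular solution c_p = K: K = 3K - 4 ⇒ K = 2.
General: c(n) = A·(3)^n + 2.
Apply c(0) = -3: A + 2 = -3 ⇒ A = -5.
So c(n) = 2 - 5 \cdot 3^{n}.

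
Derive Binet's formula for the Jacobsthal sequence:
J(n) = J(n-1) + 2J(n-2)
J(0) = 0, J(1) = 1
This is the Jacobsthal sequence.
Characteristic equation: x² - x - 2 = 0; roots r₁ = 2, r₂ = -1.
General: J(n) = A·r₁^n + B·r₂^n. Solving with J(0)=0, J(1)=1 gives A = \frac{1}{3}, B = - \frac{1}{3}.
So J(n) = - \frac{\left(-1\right)^{n}}{3} + \frac{2^{n}}{3}.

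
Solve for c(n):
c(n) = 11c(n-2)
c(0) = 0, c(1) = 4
Characteristic equation: x² - 11 = 0.
Discriminant Δ = (0)² + 4·(11) = 44.
Roots r₁,₂ = (0 ± √44)/2, so r₁ = \sqrt{11}, r₂ = - \sqrt{11}.
General solution: c(n) = A·r₁^n + B·r₂^n.
From the initial conditions, A + B = 0 and r₁A + r₂B = 4.
Since r₁ - r₂ = √44: A = (4 - (0)r₂)/√44 = \frac{2 \sqrt{11}}{11}, and B = 0 - A = - \frac{2 \sqrt{11}}{11}.
So c(n) = \left(\frac{2 \sqrt{11}}{11}\right)\left(\sqrt{11}\right)^n + \left(- \frac{2 \sqrt{11}}{11}\right)\left(- \sqrt{11}\right)^n.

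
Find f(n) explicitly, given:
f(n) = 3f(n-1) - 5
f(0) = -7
First-order linear non-homogeneous.
Homogeneous solution: f_h(n) = A·(3)^n.
Try constant particular solution f_p = K: K = 3K - 5 ⇒ K = \frac{5}{2}.
General: f(n) = A·(3)^n + \frac{5}{2}.
Apply f(0) = -7: A + \frac{5}{2} = -7 ⇒ A = - \frac{19}{2}.
So f(n) = \frac{5}{2} - \frac{19 \cdot 3^{n}}{2}.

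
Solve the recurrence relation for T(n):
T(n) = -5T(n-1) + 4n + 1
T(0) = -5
First-order linear with linear forcing.
Homogeneous solution: T_h(n) = A·(-5)^n.
Try particular T_p(n) = pn + q. Substituting:
  pn + q = -5(p(n-1) + q) + 4n + 1.
Matching the n-coefficient: p = -5p + 4 ⇒ p = \frac{2}{3}.
Matching constants: q = 5p - 5q + 1 ⇒ q = \frac{13}{18}.
General: T(n) = A·(-5)^n + \frac{2 n}{3} + \frac{13}{18}.
Apply T(0) = -5: A + \frac{13}{18} = -5 ⇒ A = - \frac{103}{18}.
So T(n) = - \frac{103 \left(-5\right)^{n}}{18} + \frac{2 n}{3} + \frac{13}{18}.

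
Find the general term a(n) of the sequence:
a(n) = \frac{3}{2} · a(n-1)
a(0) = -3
Pure geometric recurrence with ratio \frac{3}{2}.
By induction a(n) = a(0) · (\frac{3}{2})^n = - 3 \left(\frac{3}{2}\right)^{n}.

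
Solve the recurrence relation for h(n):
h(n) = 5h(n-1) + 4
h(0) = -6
First-order linear non-homogeneous.
Homogeneous solution: h_h(n) = A·(5)^n.
Try constant particular solution h_p = K: K = 5K + 4 ⇒ K = -1.
General: h(n) = A·(5)^n - 1.
Apply h(0) = -6: A - 1 = -6 ⇒ A = -5.
So h(n) = - 5 \cdot 5^{n} - 1.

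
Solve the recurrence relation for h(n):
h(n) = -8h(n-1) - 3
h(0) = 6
First-order linear non-homogeneous.
Homogeneous solution: h_h(n) = A·(-8)^n.
Try constant particular solution h_p = K: K = -8K - 3 ⇒ K = - \frac{1}{3}.
General: h(n) = A·(-8)^n - \frac{1}{3}.
Apply h(0) = 6: A - \frac{1}{3} = 6 ⇒ A = \frac{19}{3}.
So h(n) = \frac{19 \left(-8\right)^{n}}{3} - \frac{1}{3}.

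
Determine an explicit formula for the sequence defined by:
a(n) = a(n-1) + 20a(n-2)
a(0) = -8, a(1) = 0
Characteristic equation: x² - x - 20 = 0, which factors as (x - (-4))(x - (5)) = 0.
Roots r₁ = -4, r₂ = 5 (distinct).
General solution: a(n) = A·(-4)^n + B·(5)^n.
From a(0) = -8: A + B = -8.
From a(1) = 0: -4A + 5B = 0.
Solving: A = - \frac{40}{9}, B = - \frac{32}{9}.
So a(n) = - \frac{40 \left(-4\right)^{n}}{9} - \frac{32 \cdot 5^{n}}{9}.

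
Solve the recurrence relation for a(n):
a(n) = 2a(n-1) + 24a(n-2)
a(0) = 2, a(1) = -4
Characteristic equation: x² - 2x - 24 = 0, which factors as (x - (6))(x - (-4)) = 0.
Roots r₁ = 6, r₂ = -4 (distinct).
General solution: a(n) = A·(6)^n + B·(-4)^n.
From a(0) = 2: A + B = 2.
From a(1) = -4: 6A - 4B = -4.
Solving: A = \frac{2}{5}, B = \frac{8}{5}.
So a(n) = \frac{8 \left(-4\right)^{n}}{5} + \frac{2 \cdot 6^{n}}{5}.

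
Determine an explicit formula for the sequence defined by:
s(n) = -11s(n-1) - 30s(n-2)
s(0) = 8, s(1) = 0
Characteristic equation: x² + 11x + 30 = 0, which factors as (x - (-6))(x - (-5)) = 0.
Roots r₁ = -6, r₂ = -5 (distinct).
General solution: s(n) = A·(-6)^n + B·(-5)^n.
From s(0) = 8: A + B = 8.
From s(1) = 0: -6A - 5B = 0.
Solving: A = -40, B = 48.
So s(n) = 48 \left(-5\right)^{n} - 40 \left(-6\right)^{n}.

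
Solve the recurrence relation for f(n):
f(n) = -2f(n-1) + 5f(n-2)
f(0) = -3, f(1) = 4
Characteristic equation: x² + 2x - 5 = 0.
Discriminant Δ = (-2)² + 4·(5) = 24.
Roots r₁,₂ = (-2 ± √24)/2, so r₁ = -1 + \sqrt{6}, r₂ = - \sqrt{6} - 1.
General solution: f(n) = A·r₁^n + B·r₂^n.
From the initial conditions, A + B = -3 and r₁A + r₂B = 4.
Since r₁ - r₂ = √24: A = (4 - (-3)r₂)/√24 = - \frac{3}{2} + \frac{\sqrt{6}}{12}, and B = -3 - A = - \frac{3}{2} - \frac{\sqrt{6}}{12}.
So f(n) = \left(- \frac{3}{2} + \frac{\sqrt{6}}{12}\right)\left(-1 + \sqrt{6}\right)^n + \left(- \frac{3}{2} - \frac{\sqrt{6}}{12}\right)\left(- \sqrt{6} - 1\right)^n.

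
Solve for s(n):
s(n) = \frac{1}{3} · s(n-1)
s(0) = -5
Pure geometric recurrence with ratio \frac{1}{3}.
By induction s(n) = s(0) · (\frac{1}{3})^n = - 5 \cdot 3^{- n}.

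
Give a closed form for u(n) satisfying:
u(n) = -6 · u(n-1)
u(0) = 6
Pure geometric recurrence with ratio -6.
By induction u(n) = u(0) · (-6)^n = 6 \left(-6\right)^{n}.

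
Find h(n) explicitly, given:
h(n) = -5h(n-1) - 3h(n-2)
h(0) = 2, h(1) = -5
Characteristic equation: x² + 5x + 3 = 0.
Discriminant Δ = (-5)² + 4·(-3) = 13.
Roots r₁,₂ = (-5 ± √13)/2, so r₁ = - \frac{5}{2} + \frac{\sqrt{13}}{2}, r₂ = - \frac{5}{2} - \frac{\sqrt{13}}{2}.
General solution: h(n) = A·r₁^n + B·r₂^n.
From the initial conditions, A + B = 2 and r₁A + r₂B = -5.
Since r₁ - r₂ = √13: A = (-5 - (2)r₂)/√13 = 1, and B = 2 - A = 1.
So h(n) = \left(1\right)\left(- \frac{5}{2} + \frac{\sqrt{13}}{2}\right)^n + \left(1\right)\left(- \frac{5}{2} - \frac{\sqrt{13}}{2}\right)^n.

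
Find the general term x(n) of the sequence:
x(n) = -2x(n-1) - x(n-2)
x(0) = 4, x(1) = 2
Characteristic equation: x² + 2x + 1 = 0, which is (x - (-1))².
Repeated root r = -1.
General solution: x(n) = (A + Bn)·(-1)^n.
From x(0) = 4: A = 4.
From x(1) = 2: (A + B)·(-1) = 2 ⇒ B = -6.
So x(n) = \left(4 - 6 n\right) \cdot (-1)^n.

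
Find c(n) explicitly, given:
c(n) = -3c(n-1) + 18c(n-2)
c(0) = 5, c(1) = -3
Characteristic equation: x² + 3x - 18 = 0, which factors as (x - (-6))(x - (3)) = 0.
Roots r₁ = -6, r₂ = 3 (distinct).
General solution: c(n) = A·(-6)^n + B·(3)^n.
From c(0) = 5: A + B = 5.
From c(1) = -3: -6A + 3B = -3.
Solving: A = 2, B = 3.
So c(n) = 2 \left(-6\right)^{n} + 3 \cdot 3^{n}.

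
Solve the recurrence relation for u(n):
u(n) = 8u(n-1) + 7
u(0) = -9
First-order linear non-homogeneous.
Homogeneous solution: u_h(n) = A·(8)^n.
Try constant particular solution u_p = K: K = 8K + 7 ⇒ K = -1.
General: u(n) = A·(8)^n - 1.
Apply u(0) = -9: A - 1 = -9 ⇒ A = -8.
So u(n) = - 8 \cdot 8^{n} - 1.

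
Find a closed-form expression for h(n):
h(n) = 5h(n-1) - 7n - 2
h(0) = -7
First-order linear with linear forcing.
Homogeneous solution: h_h(n) = A·(5)^n.
Try particular h_p(n) = pn + q. Substituting:
  pn + q = 5(p(n-1) + q) - 7n - 2.
Matching the n-coefficient: p = 5p - 7 ⇒ p = \frac{7}{4}.
Matching constants: q = -5p + 5q - 2 ⇒ q = \frac{43}{16}.
General: h(n) = A·(5)^n + \frac{7 n}{4} + \frac{43}{16}.
Apply h(0) = -7: A + \frac{43}{16} = -7 ⇒ A = - \frac{155}{16}.
So h(n) = - \frac{155 \cdot 5^{n}}{16} + \frac{7 n}{4} + \frac{43}{16}.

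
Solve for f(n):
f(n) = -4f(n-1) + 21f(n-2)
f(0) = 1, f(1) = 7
Characteristic equation: x² + 4x - 21 = 0, which factors as (x - (-7))(x - (3)) = 0.
Roots r₁ = -7, r₂ = 3 (distinct).
General solution: f(n) = A·(-7)^n + B·(3)^n.
From f(0) = 1: A + B = 1.
From f(1) = 7: -7A + 3B = 7.
Solving: A = - \frac{2}{5}, B = \frac{7}{5}.
So f(n) = - \frac{2 \left(-7\right)^{n}}{5} + \frac{7 \cdot 3^{n}}{5}.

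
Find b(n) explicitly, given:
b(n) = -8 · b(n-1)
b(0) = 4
Pure geometric recurrence with ratio -8.
By induction b(n) = b(0) · (-8)^n = 4 \left(-8\right)^{n}.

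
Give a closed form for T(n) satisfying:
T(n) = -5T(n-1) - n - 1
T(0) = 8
First-order linear with linear forcing.
Homogeneous solution: T_h(n) = A·(-5)^n.
Try particular T_p(n) = pn + q. Substituting:
  pn + q = -5(p(n-1) + q) - n - 1.
Matching the n-coefficient: p = -5p - 1 ⇒ p = - \frac{1}{6}.
Matching constants: q = 5p - 5q - 1 ⇒ q = - \frac{11}{36}.
General: T(n) = A·(-5)^n - \frac{n}{6} - \frac{11}{36}.
Apply T(0) = 8: A - \frac{11}{36} = 8 ⇒ A = \frac{299}{36}.
So T(n) = \frac{299 \left(-5\right)^{n}}{36} - \frac{n}{6} - \frac{11}{36}.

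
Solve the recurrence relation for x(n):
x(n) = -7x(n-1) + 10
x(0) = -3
First-order linear non-homogeneous.
Homogeneous solution: x_h(n) = A·(-7)^n.
Try constant particular solution x_p = K: K = -7K + 10 ⇒ K = \frac{5}{4}.
General: x(n) = A·(-7)^n + \frac{5}{4}.
Apply x(0) = -3: A + \frac{5}{4} = -3 ⇒ A = - \frac{17}{4}.
So x(n) = \frac{5}{4} - \frac{17 \left(-7\right)^{n}}{4}.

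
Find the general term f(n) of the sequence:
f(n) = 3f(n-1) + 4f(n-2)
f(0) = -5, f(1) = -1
Characteristic equation: x² - 3x - 4 = 0, which factors as (x - (-1))(x - (4)) = 0.
Roots r₁ = -1, r₂ = 4 (distinct).
General solution: f(n) = A·(-1)^n + B·(4)^n.
From f(0) = -5: A + B = -5.
From f(1) = -1: -A + 4B = -1.
Solving: A = - \frac{19}{5}, B = - \frac{6}{5}.
So f(n) = - \frac{19 \left(-1\right)^{n}}{5} - \frac{6 \cdot 4^{n}}{5}.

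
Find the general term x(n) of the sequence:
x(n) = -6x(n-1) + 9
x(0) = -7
First-order linear non-homogeneous.
Homogeneous solution: x_h(n) = A·(-6)^n.
Try constant particular solution x_p = K: K = -6K + 9 ⇒ K = \frac{9}{7}.
General: x(n) = A·(-6)^n + \frac{9}{7}.
Apply x(0) = -7: A + \frac{9}{7} = -7 ⇒ A = - \frac{58}{7}.
So x(n) = \frac{9}{7} - \frac{58 \left(-6\right)^{n}}{7}.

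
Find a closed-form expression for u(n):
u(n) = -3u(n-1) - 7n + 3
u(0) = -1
First-order linear with linear forcing.
Homogeneous solution: u_h(n) = A·(-3)^n.
Try particular u_p(n) = pn + q. Substituting:
  pn + q = -3(p(n-1) + q) - 7n + 3.
Matching the n-coefficient: p = -3p - 7 ⇒ p = - \frac{7}{4}.
Matching constants: q = 3p - 3q + 3 ⇒ q = - \frac{9}{16}.
General: u(n) = A·(-3)^n - \frac{7 n}{4} - \frac{9}{16}.
Apply u(0) = -1: A - \frac{9}{16} = -1 ⇒ A = - \frac{7}{16}.
So u(n) = - \frac{7 \left(-3\right)^{n}}{16} - \frac{7 n}{4} - \frac{9}{16}.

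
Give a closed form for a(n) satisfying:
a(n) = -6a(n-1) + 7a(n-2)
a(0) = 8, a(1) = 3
Characteristic equation: x² + 6x - 7 = 0, which factors as (x - (-7))(x - (1)) = 0.
Roots r₁ = -7, r₂ = 1 (distinct).
General solution: a(n) = A·(-7)^n + B·(1)^n.
From a(0) = 8: A + B = 8.
From a(1) = 3: -7A + B = 3.
Solving: A = \frac{5}{8}, B = \frac{59}{8}.
So a(n) = \frac{5 \left(-7\right)^{n}}{8} + \frac{59}{8}.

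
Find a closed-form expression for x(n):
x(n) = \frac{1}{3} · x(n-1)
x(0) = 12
Pure geometric recurrence with ratio \frac{1}{3}.
By induction x(n) = x(0) · (\frac{1}{3})^n = 12 \cdot 3^{- n}.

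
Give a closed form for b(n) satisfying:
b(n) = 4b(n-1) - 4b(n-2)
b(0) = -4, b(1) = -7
Characteristic equation: x² - 4x + 4 = 0, which is (x - (2))².
Repeated root r = 2.
General solution: b(n) = (A + Bn)·(2)^n.
From b(0) = -4: A = -4.
From b(1) = -7: (A + B)·(2) = -7 ⇒ B = \frac{1}{2}.
So b(n) = \left(\frac{n}{2} - 4\right) \cdot (2)^n.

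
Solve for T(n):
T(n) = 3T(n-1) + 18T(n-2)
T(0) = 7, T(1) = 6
Characteristic equation: x² - 3x - 18 = 0, which factors as (x - (-3))(x - (6)) = 0.
Roots r₁ = -3, r₂ = 6 (distinct).
General solution: T(n) = A·(-3)^n + B·(6)^n.
From T(0) = 7: A + B = 7.
From T(1) = 6: -3A + 6B = 6.
Solving: A = 4, B = 3.
So T(n) = 4 \left(-3\right)^{n} + 3 \cdot 6^{n}.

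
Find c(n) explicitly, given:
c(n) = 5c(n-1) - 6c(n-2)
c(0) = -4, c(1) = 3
Characteristic equation: x² - 5x + 6 = 0, which factors as (x - (2))(x - (3)) = 0.
Roots r₁ = 2, r₂ = 3 (distinct).
General solution: c(n) = A·(2)^n + B·(3)^n.
From c(0) = -4: A + B = -4.
From c(1) = 3: 2A + 3B = 3.
Solving: A = -15, B = 11.
So c(n) = - 15 \cdot 2^{n} + 11 \cdot 3^{n}.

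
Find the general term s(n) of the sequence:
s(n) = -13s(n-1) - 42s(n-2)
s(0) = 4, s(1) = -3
Characteristic equation: x² + 13x + 42 = 0, which factors as (x - (-7))(x - (-6)) = 0.
Roots r₁ = -7, r₂ = -6 (distinct).
General solution: s(n) = A·(-7)^n + B·(-6)^n.
From s(0) = 4: A + B = 4.
From s(1) = -3: -7A - 6B = -3.
Solving: A = -21, B = 25.
So s(n) = 25 \left(-6\right)^{n} - 21 \left(-7\right)^{n}.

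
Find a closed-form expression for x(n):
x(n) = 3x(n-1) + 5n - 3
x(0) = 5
First-order linear with linear forcing.
Homogeneous solution: x_h(n) = A·(3)^n.
Try particular x_p(n) = pn + q. Substituting:
  pn + q = 3(p(n-1) + q) + 5n - 3.
Matching the n-coefficient: p = 3p + 5 ⇒ p = - \frac{5}{2}.
Matching constants: q = -3p + 3q - 3 ⇒ q = - \frac{9}{4}.
General: x(n) = A·(3)^n - \frac{5 n}{2} - \frac{9}{4}.
Apply x(0) = 5: A - \frac{9}{4} = 5 ⇒ A = \frac{29}{4}.
So x(n) = \frac{29 \cdot 3^{n}}{4} - \frac{5 n}{2} - \frac{9}{4}.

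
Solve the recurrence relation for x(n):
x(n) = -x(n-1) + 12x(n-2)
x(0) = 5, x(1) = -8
Characteristic equation: x² + x - 12 = 0, which factors as (x - (-4))(x - (3)) = 0.
Roots r₁ = -4, r₂ = 3 (distinct).
General solution: x(n) = A·(-4)^n + B·(3)^n.
From x(0) = 5: A + B = 5.
From x(1) = -8: -4A + 3B = -8.
Solving: A = \frac{23}{7}, B = \frac{12}{7}.
So x(n) = \frac{23 \left(-4\right)^{n}}{7} + \frac{12 \cdot 3^{n}}{7}.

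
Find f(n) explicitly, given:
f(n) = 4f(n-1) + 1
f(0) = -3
First-order linear non-homogeneous.
Homogeneous solution: f_h(n) = A·(4)^n.
Try constant particular solution f_p = K: K = 4K + 1 ⇒ K = - \frac{1}{3}.
General: f(n) = A·(4)^n - \frac{1}{3}.
Apply f(0) = -3: A - \frac{1}{3} = -3 ⇒ A = - \frac{8}{3}.
So f(n) = - \frac{8 \cdot 4^{n}}{3} - \frac{1}{3}.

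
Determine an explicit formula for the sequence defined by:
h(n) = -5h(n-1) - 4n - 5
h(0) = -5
First-order linear with linear forcing.
Homogeneous solution: h_h(n) = A·(-5)^n.
Try particular h_p(n) = pn + q. Substituting:
  pn + q = -5(p(n-1) + q) - 4n - 5.
Matching the n-coefficient: p = -5p - 4 ⇒ p = - \frac{2}{3}.
Matching constants: q = 5p - 5q - 5 ⇒ q = - \frac{25}{18}.
General: h(n) = A·(-5)^n - \frac{2 n}{3} - \frac{25}{18}.
Apply h(0) = -5: A - \frac{25}{18} = -5 ⇒ A = - \frac{65}{18}.
So h(n) = - \frac{65 \left(-5\right)^{n}}{18} - \frac{2 n}{3} - \frac{25}{18}.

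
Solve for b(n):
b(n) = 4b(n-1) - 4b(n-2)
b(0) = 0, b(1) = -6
Characteristic equation: x² - 4x + 4 = 0, which is (x - (2))².
Repeated root r = 2.
General solution: b(n) = (A + Bn)·(2)^n.
From b(0) = 0: A = 0.
From b(1) = -6: (A + B)·(2) = -6 ⇒ B = -3.
So b(n) = \left(- 3 n\right) \cdot (2)^n.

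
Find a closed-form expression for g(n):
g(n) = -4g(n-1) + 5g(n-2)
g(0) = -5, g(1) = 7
Characteristic equation: x² + 4x - 5 = 0, which factors as (x - (1))(x - (-5)) = 0.
Roots r₁ = 1, r₂ = -5 (distinct).
General solution: g(n) = A·(1)^n + B·(-5)^n.
From g(0) = -5: A + B = -5.
From g(1) = 7: A - 5B = 7.
Solving: A = -3, B = -2.
So g(n) = - 2 \left(-5\right)^{n} - 3.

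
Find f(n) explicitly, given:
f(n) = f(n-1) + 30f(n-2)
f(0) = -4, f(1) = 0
Characteristic equation: x² - x - 30 = 0, which factors as (x - (-5))(x - (6)) = 0.
Roots r₁ = -5, r₂ = 6 (distinct).
General solution: f(n) = A·(-5)^n + B·(6)^n.
From f(0) = -4: A + B = -4.
From f(1) = 0: -5A + 6B = 0.
Solving: A = - \frac{24}{11}, B = - \frac{20}{11}.
So f(n) = - \frac{24 \left(-5\right)^{n}}{11} - \frac{20 \cdot 6^{n}}{11}.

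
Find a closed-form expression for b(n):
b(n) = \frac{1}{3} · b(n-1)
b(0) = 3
Pure geometric recurrence with ratio \frac{1}{3}.
By induction b(n) = b(0) · (\frac{1}{3})^n = 3 \cdot 3^{- n}.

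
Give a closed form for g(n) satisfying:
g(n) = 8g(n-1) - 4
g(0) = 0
First-order linear non-homogeneous.
Homogeneous solution: g_h(n) = A·(8)^n.
Try constant particular solution g_p = K: K = 8K - 4 ⇒ K = \frac{4}{7}.
General: g(n) = A·(8)^n + \frac{4}{7}.
Apply g(0) = 0: A + \frac{4}{7} = 0 ⇒ A = - \frac{4}{7}.
So g(n) = \frac{4}{7} - \frac{4 \cdot 8^{n}}{7}.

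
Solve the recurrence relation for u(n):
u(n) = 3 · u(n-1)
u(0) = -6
Pure geometric recurrence with ratio 3.
By induction u(n) = u(0) · (3)^n = - 6 \cdot 3^{n}.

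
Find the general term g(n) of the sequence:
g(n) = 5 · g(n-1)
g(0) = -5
Pure geometric recurrence with ratio 5.
By induction g(n) = g(0) · (5)^n = - 5 \cdot 5^{n}.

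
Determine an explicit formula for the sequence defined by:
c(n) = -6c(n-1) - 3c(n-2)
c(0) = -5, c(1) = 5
Characteristic equation: x² + 6x + 3 = 0.
Discriminant Δ = (-6)² + 4·(-3) = 24.
Roots r₁,₂ = (-6 ± √24)/2, so r₁ = -3 + \sqrt{6}, r₂ = -3 - \sqrt{6}.
General solution: c(n) = A·r₁^n + B·r₂^n.
From the initial conditions, A + B = -5 and r₁A + r₂B = 5.
Since r₁ - r₂ = √24: A = (5 - (-5)r₂)/√24 = - \frac{5}{2} - \frac{5 \sqrt{6}}{6}, and B = -5 - A = - \frac{5}{2} + \frac{5 \sqrt{6}}{6}.
So c(n) = \left(- \frac{5}{2} - \frac{5 \sqrt{6}}{6}\right)\left(-3 + \sqrt{6}\right)^n + \left(- \frac{5}{2} + \frac{5 \sqrt{6}}{6}\right)\left(-3 - \sqrt{6}\right)^n.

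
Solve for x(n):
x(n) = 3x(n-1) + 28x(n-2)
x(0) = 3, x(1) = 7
Characteristic equation: x² - 3x - 28 = 0, which factors as (x - (7))(x - (-4)) = 0.
Roots r₁ = 7, r₂ = -4 (distinct).
General solution: x(n) = A·(7)^n + B·(-4)^n.
From x(0) = 3: A + B = 3.
From x(1) = 7: 7A - 4B = 7.
Solving: A = \frac{19}{11}, B = \frac{14}{11}.
So x(n) = \frac{14 \left(-4\right)^{n}}{11} + \frac{19 \cdot 7^{n}}{11}.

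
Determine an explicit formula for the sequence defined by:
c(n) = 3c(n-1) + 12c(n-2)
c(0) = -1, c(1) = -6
Characteristic equation: x² - 3x - 12 = 0.
Discriminant Δ = (3)² + 4·(12) = 57.
Roots r₁,₂ = (3 ± √57)/2, so r₁ = \frac{3}{2} + \frac{\sqrt{57}}{2}, r₂ = \frac{3}{2} - \frac{\sqrt{57}}{2}.
General solution: c(n) = A·r₁^n + B·r₂^n.
From the initial conditions, A + B = -1 and r₁A + r₂B = -6.
Since r₁ - r₂ = √57: A = (-6 - (-1)r₂)/√57 = - \frac{3 \sqrt{57}}{38} - \frac{1}{2}, and B = -1 - A = - \frac{1}{2} + \frac{3 \sqrt{57}}{38}.
So c(n) = \left(- \frac{3 \sqrt{57}}{38} - \frac{1}{2}\right)\left(\frac{3}{2} + \frac{\sqrt{57}}{2}\right)^n + \left(- \frac{1}{2} + \frac{3 \sqrt{57}}{38}\right)\left(\frac{3}{2} - \frac{\sqrt{57}}{2}\right)^n.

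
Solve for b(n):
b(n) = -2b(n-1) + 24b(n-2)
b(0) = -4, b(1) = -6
Characteristic equation: x² + 2x - 24 = 0, which factors as (x - (-6))(x - (4)) = 0.
Roots r₁ = -6, r₂ = 4 (distinct).
General solution: b(n) = A·(-6)^n + B·(4)^n.
From b(0) = -4: A + B = -4.
From b(1) = -6: -6A + 4B = -6.
Solving: A = -1, B = -3.
So b(n) = - \left(-6\right)^{n} - 3 \cdot 4^{n}.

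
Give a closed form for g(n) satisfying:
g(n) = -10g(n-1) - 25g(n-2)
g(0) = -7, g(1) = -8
Characteristic equation: x² + 10x + 25 = 0, which is (x - (-5))².
Repeated root r = -5.
General solution: g(n) = (A + Bn)·(-5)^n.
From g(0) = -7: A = -7.
From g(1) = -8: (A + B)·(-5) = -8 ⇒ B = \frac{43}{5}.
So g(n) = \left(\frac{43 n}{5} - 7\right) \cdot (-5)^n.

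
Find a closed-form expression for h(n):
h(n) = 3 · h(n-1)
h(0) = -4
Pure geometric recurrence with ratio 3.
By induction h(n) = h(0) · (3)^n = - 4 \cdot 3^{n}.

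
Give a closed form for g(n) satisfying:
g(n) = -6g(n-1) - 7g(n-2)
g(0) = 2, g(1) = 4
Characteristic equation: x² + 6x + 7 = 0.
Discriminant Δ = (-6)² + 4·(-7) = 8.
Roots r₁,₂ = (-6 ± √8)/2, so r₁ = -3 + \sqrt{2}, r₂ = -3 - \sqrt{2}.
General solution: g(n) = A·r₁^n + B·r₂^n.
From the initial conditions, A + B = 2 and r₁A + r₂B = 4.
Since r₁ - r₂ = √8: A = (4 - (2)r₂)/√8 = 1 + \frac{5 \sqrt{2}}{2}, and B = 2 - A = 1 - \frac{5 \sqrt{2}}{2}.
So g(n) = \left(1 + \frac{5 \sqrt{2}}{2}\right)\left(-3 + \sqrt{2}\right)^n + \left(1 - \frac{5 \sqrt{2}}{2}\right)\left(-3 - \sqrt{2}\right)^n.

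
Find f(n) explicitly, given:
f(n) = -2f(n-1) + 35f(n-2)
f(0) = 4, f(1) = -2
Characteristic equation: x² + 2x - 35 = 0, which factors as (x - (-7))(x - (5)) = 0.
Roots r₁ = -7, r₂ = 5 (distinct).
General solution: f(n) = A·(-7)^n + B·(5)^n.
From f(0) = 4: A + B = 4.
From f(1) = -2: -7A + 5B = -2.
Solving: A = \frac{11}{6}, B = \frac{13}{6}.
So f(n) = \frac{11 \left(-7\right)^{n}}{6} + \frac{13 \cdot 5^{n}}{6}.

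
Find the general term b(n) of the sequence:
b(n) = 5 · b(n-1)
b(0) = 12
Pure geometric recurrence with ratio 5.
By induction b(n) = b(0) · (5)^n = 12 \cdot 5^{n}.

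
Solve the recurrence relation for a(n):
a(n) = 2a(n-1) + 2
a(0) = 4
First-order linear non-homogeneous.
Homogeneous solution: a_h(n) = A·(2)^n.
Try constant particular solution a_p = K: K = 2K + 2 ⇒ K = -2.
General: a(n) = A·(2)^n - 2.
Apply a(0) = 4: A - 2 = 4 ⇒ A = 6.
So a(n) = 6 \cdot 2^{n} - 2.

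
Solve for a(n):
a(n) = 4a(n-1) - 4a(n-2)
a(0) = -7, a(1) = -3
Characteristic equation: x² - 4x + 4 = 0, which is (x - (2))².
Repeated root r = 2.
General solution: a(n) = (A + Bn)·(2)^n.
From a(0) = -7: A = -7.
From a(1) = -3: (A + B)·(2) = -3 ⇒ B = \frac{11}{2}.
So a(n) = \left(\frac{11 n}{2} - 7\right) \cdot (2)^n.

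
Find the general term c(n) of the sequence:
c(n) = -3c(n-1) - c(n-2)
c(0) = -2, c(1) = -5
Characteristic equation: x² + 3x + 1 = 0.
Discriminant Δ = (-3)² + 4·(-1) = 5.
Roots r₁,₂ = (-3 ± √5)/2, so r₁ = - \frac{3}{2} + \frac{\sqrt{5}}{2}, r₂ = - \frac{3}{2} - \frac{\sqrt{5}}{2}.
General solution: c(n) = A·r₁^n + B·r₂^n.
From the initial conditions, A + B = -2 and r₁A + r₂B = -5.
Since r₁ - r₂ = √5: A = (-5 - (-2)r₂)/√5 = - \frac{8 \sqrt{5}}{5} - 1, and B = -2 - A = -1 + \frac{8 \sqrt{5}}{5}.
So c(n) = \left(- \frac{8 \sqrt{5}}{5} - 1\right)\left(- \frac{3}{2} + \frac{\sqrt{5}}{2}\right)^n + \left(-1 + \frac{8 \sqrt{5}}{5}\right)\left(- \frac{3}{2} - \frac{\sqrt{5}}{2}\right)^n.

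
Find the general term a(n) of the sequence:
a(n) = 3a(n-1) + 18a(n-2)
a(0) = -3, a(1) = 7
Characteristic equation: x² - 3x - 18 = 0, which factors as (x - (6))(x - (-3)) = 0.
Roots r₁ = 6, r₂ = -3 (distinct).
General solution: a(n) = A·(6)^n + B·(-3)^n.
From a(0) = -3: A + B = -3.
From a(1) = 7: 6A - 3B = 7.
Solving: A = - \frac{2}{9}, B = - \frac{25}{9}.
So a(n) = - \frac{25 \left(-3\right)^{n}}{9} - \frac{2 \cdot 6^{n}}{9}.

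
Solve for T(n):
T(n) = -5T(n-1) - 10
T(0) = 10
First-order linear non-homogeneous.
Homogeneous solution: T_h(n) = A·(-5)^n.
Try constant particular solution T_p = K: K = -5K - 10 ⇒ K = - \frac{5}{3}.
General: T(n) = A·(-5)^n - \frac{5}{3}.
Apply T(0) = 10: A - \frac{5}{3} = 10 ⇒ A = \frac{35}{3}.
So T(n) = \frac{35 \left(-5\right)^{n}}{3} - \frac{5}{3}.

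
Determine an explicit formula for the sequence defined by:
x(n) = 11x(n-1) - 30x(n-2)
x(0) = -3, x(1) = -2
Characteristic equation: x² - 11x + 30 = 0, which factors as (x - (6))(x - (5)) = 0.
Roots r₁ = 6, r₂ = 5 (distinct).
General solution: x(n) = A·(6)^n + B·(5)^n.
From x(0) = -3: A + B = -3.
From x(1) = -2: 6A + 5B = -2.
Solving: A = 13, B = -16.
So x(n) = - 16 \cdot 5^{n} + 13 \cdot 6^{n}.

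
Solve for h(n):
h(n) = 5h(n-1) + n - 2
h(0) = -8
First-order linear with linear forcing.
Homogeneous solution: h_h(n) = A·(5)^n.
Try particular h_p(n) = pn + q. Substituting:
  pn + q = 5(p(n-1) + q) + n - 2.
Matching the n-coefficient: p = 5p + 1 ⇒ p = - \frac{1}{4}.
Matching constants: q = -5p + 5q - 2 ⇒ q = \frac{3}{16}.
General: h(n) = A·(5)^n - \frac{n}{4} + \frac{3}{16}.
Apply h(0) = -8: A + \frac{3}{16} = -8 ⇒ A = - \frac{131}{16}.
So h(n) = - \frac{131 \cdot 5^{n}}{16} - \frac{n}{4} + \frac{3}{16}.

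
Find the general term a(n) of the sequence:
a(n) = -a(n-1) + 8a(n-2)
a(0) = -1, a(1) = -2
Characteristic equation: x² + x - 8 = 0.
Discriminant Δ = (-1)² + 4·(8) = 33.
Roots r₁,₂ = (-1 ± √33)/2, so r₁ = - \frac{1}{2} + \frac{\sqrt{33}}{2}, r₂ = - \frac{\sqrt{33}}{2} - \frac{1}{2}.
General solution: a(n) = A·r₁^n + B·r₂^n.
From the initial conditions, A + B = -1 and r₁A + r₂B = -2.
Since r₁ - r₂ = √33: A = (-2 - (-1)r₂)/√33 = - \frac{1}{2} - \frac{5 \sqrt{33}}{66}, and B = -1 - A = - \frac{1}{2} + \frac{5 \sqrt{33}}{66}.
So a(n) = \left(- \frac{1}{2} - \frac{5 \sqrt{33}}{66}\right)\left(- \frac{1}{2} + \frac{\sqrt{33}}{2}\right)^n + \left(- \frac{1}{2} + \frac{5 \sqrt{33}}{66}\right)\left(- \frac{\sqrt{33}}{2} - \frac{1}{2}\right)^n.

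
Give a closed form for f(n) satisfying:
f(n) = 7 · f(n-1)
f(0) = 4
Pure geometric recurrence with ratio 7.
By induction f(n) = f(0) · (7)^n = 4 \cdot 7^{n}.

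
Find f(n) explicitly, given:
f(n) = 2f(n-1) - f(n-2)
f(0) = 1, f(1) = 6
Characteristic equation: x² - 2x + 1 = 0, which is (x - (1))².
Repeated root r = 1.
General solution: f(n) = (A + Bn)·(1)^n.
From f(0) = 1: A = 1.
From f(1) = 6: (A + B)·(1) = 6 ⇒ B = 5.
So f(n) = \left(5 n + 1\right) \cdot (1)^n.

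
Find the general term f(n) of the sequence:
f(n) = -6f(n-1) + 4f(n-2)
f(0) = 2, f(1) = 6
Characteristic equation: x² + 6x - 4 = 0.
Discriminant Δ = (-6)² + 4·(4) = 52.
Roots r₁,₂ = (-6 ± √52)/2, so r₁ = -3 + \sqrt{13}, r₂ = - \sqrt{13} - 3.
General solution: f(n) = A·r₁^n + B·r₂^n.
From the initial conditions, A + B = 2 and r₁A + r₂B = 6.
Since r₁ - r₂ = √52: A = (6 - (2)r₂)/√52 = 1 + \frac{6 \sqrt{13}}{13}, and B = 2 - A = 1 - \frac{6 \sqrt{13}}{13}.
So f(n) = \left(1 + \frac{6 \sqrt{13}}{13}\right)\left(-3 + \sqrt{13}\right)^n + \left(1 - \frac{6 \sqrt{13}}{13}\right)\left(- \sqrt{13} - 3\right)^n.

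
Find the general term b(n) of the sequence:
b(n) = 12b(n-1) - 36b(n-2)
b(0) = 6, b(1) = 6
Characteristic equation: x² - 12x + 36 = 0, which is (x - (6))².
Repeated root r = 6.
General solution: b(n) = (A + Bn)·(6)^n.
From b(0) = 6: A = 6.
From b(1) = 6: (A + B)·(6) = 6 ⇒ B = -5.
So b(n) = \left(6 - 5 n\right) \cdot (6)^n.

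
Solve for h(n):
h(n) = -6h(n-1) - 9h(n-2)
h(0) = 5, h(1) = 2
Characteristic equation: x² + 6x + 9 = 0, which is (x - (-3))².
Repeated root r = -3.
General solution: h(n) = (A + Bn)·(-3)^n.
From h(0) = 5: A = 5.
From h(1) = 2: (A + B)·(-3) = 2 ⇒ B = - \frac{17}{3}.
So h(n) = \left(5 - \frac{17 n}{3}\right) \cdot (-3)^n.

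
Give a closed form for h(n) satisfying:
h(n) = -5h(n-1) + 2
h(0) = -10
First-order linear non-homogeneous.
Homogeneous solution: h_h(n) = A·(-5)^n.
Try constant particular solution h_p = K: K = -5K + 2 ⇒ K = \frac{1}{3}.
General: h(n) = A·(-5)^n + \frac{1}{3}.
Apply h(0) = -10: A + \frac{1}{3} = -10 ⇒ A = - \frac{31}{3}.
So h(n) = \frac{1}{3} - \frac{31 \left(-5\right)^{n}}{3}.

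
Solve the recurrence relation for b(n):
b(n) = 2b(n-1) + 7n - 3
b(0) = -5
First-order linear with linear forcing.
Homogeneous solution: b_h(n) = A·(2)^n.
Try particular b_p(n) = pn + q. Substituting:
  pn + q = 2(p(n-1) + q) + 7n - 3.
Matching the n-coefficient: p = 2p + 7 ⇒ p = -7.
Matching constants: q = -2p + 2q - 3 ⇒ q = -11.
General: b(n) = A·(2)^n - 7 n - 11.
Apply b(0) = -5: A - 11 = -5 ⇒ A = 6.
So b(n) = 6 \cdot 2^{n} - 7 n - 11.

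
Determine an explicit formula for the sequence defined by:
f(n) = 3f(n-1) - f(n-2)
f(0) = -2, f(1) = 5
Characteristic equation: x² - 3x + 1 = 0.
Discriminant Δ = (3)² + 4·(-1) = 5.
Roots r₁,₂ = (3 ± √5)/2, so r₁ = \frac{\sqrt{5}}{2} + \frac{3}{2}, r₂ = \frac{3}{2} - \frac{\sqrt{5}}{2}.
General solution: f(n) = A·r₁^n + B·r₂^n.
From the initial conditions, A + B = -2 and r₁A + r₂B = 5.
Since r₁ - r₂ = √5: A = (5 - (-2)r₂)/√5 = -1 + \frac{8 \sqrt{5}}{5}, and B = -2 - A = - \frac{8 \sqrt{5}}{5} - 1.
So f(n) = \left(-1 + \frac{8 \sqrt{5}}{5}\right)\left(\frac{\sqrt{5}}{2} + \frac{3}{2}\right)^n + \left(- \frac{8 \sqrt{5}}{5} - 1\right)\left(\frac{3}{2} - \frac{\sqrt{5}}{2}\right)^n.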